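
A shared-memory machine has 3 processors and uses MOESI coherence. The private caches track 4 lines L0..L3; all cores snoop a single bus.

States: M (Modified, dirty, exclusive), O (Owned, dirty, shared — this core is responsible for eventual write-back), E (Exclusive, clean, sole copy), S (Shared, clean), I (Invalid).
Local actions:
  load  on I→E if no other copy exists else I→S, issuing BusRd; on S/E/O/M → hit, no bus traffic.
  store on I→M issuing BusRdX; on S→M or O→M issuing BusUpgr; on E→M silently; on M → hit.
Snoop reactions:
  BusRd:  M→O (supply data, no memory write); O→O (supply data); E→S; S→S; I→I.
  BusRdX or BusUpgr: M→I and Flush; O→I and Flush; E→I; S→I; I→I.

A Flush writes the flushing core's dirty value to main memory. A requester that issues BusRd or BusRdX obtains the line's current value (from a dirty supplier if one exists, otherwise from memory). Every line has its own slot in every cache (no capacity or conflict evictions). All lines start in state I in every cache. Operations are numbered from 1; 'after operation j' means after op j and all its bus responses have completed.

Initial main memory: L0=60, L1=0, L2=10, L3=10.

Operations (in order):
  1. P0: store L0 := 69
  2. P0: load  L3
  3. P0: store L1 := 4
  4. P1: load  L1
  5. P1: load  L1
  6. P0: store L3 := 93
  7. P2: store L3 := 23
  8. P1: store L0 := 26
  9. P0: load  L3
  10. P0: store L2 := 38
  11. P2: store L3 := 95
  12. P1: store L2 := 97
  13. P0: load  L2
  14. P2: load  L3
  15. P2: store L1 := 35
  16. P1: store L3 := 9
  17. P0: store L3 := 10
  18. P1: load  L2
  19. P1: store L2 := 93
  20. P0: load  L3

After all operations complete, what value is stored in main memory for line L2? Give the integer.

step 1: P0: store L0 := 69  ⟶  MII  (L0)  txn=BusRdX  M[L0]=60
step 2: P0: load  L3  ⟶  EII  (L3)  txn=BusRd  M[L3]=10
step 3: P0: store L1 := 4  ⟶  MII  (L1)  txn=BusRdX  M[L1]=0
step 4: P1: load  L1  ⟶  OSI  (L1)  txn=BusRd  M[L1]=0
step 5: P1: load  L1  ⟶  OSI  (L1)  txn=∅  M[L1]=0
step 6: P0: store L3 := 93  ⟶  MII  (L3)  txn=∅  M[L3]=10
step 7: P2: store L3 := 23  ⟶  IIM  (L3)  txn=BusRdX+Flush  M[L3]=93
step 8: P1: store L0 := 26  ⟶  IMI  (L0)  txn=BusRdX+Flush  M[L0]=69
step 9: P0: load  L3  ⟶  SIO  (L3)  txn=BusRd  M[L3]=93
step 10: P0: store L2 := 38  ⟶  MII  (L2)  txn=BusRdX  M[L2]=10
step 11: P2: store L3 := 95  ⟶  IIM  (L3)  txn=BusUpgr  M[L3]=93
step 12: P1: store L2 := 97  ⟶  IMI  (L2)  txn=BusRdX+Flush  M[L2]=38
step 13: P0: load  L2  ⟶  SOI  (L2)  txn=BusRd  M[L2]=38
step 14: P2: load  L3  ⟶  IIM  (L3)  txn=∅  M[L3]=93
step 15: P2: store L1 := 35  ⟶  IIM  (L1)  txn=BusRdX+Flush  M[L1]=4
step 16: P1: store L3 := 9  ⟶  IMI  (L3)  txn=BusRdX+Flush  M[L3]=95
step 17: P0: store L3 := 10  ⟶  MII  (L3)  txn=BusRdX+Flush  M[L3]=9
step 18: P1: load  L2  ⟶  SOI  (L2)  txn=∅  M[L2]=38
step 19: P1: store L2 := 93  ⟶  IMI  (L2)  txn=BusUpgr  M[L2]=38
step 20: P0: load  L3  ⟶  MII  (L3)  txn=∅  M[L3]=9

memory[L2] = 38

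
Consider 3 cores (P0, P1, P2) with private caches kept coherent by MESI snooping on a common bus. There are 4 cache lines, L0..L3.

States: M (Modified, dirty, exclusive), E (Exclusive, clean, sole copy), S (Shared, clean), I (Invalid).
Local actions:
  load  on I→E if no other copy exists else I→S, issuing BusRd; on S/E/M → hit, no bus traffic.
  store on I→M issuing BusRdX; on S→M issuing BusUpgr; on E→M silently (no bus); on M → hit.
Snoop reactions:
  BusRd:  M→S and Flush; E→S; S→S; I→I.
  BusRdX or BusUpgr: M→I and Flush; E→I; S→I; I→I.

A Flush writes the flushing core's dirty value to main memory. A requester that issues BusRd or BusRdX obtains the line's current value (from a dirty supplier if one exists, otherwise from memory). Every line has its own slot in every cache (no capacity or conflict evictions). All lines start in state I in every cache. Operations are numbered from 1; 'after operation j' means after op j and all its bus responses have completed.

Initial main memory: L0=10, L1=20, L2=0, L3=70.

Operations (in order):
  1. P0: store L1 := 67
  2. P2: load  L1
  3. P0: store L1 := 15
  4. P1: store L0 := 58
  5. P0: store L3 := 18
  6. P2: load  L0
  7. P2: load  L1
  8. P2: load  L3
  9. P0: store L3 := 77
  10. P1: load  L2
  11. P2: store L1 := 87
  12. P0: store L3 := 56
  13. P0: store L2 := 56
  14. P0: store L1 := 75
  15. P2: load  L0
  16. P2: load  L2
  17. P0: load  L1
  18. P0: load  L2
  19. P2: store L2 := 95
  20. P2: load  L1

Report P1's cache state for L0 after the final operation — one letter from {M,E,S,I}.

1. P0: store L1 := 67  bus=[BusRdX]  L1: P0=M P1=I P2=I  mem[L1]=20
2. P2: load  L1  bus=[BusRd,Flush]  L1: P0=S P1=I P2=S  mem[L1]=67
3. P0: store L1 := 15  bus=[BusUpgr]  L1: P0=M P1=I P2=I  mem[L1]=67
4. P1: store L0 := 58  bus=[BusRdX]  L0: P0=I P1=M P2=I  mem[L0]=10
5. P0: store L3 := 18  bus=[BusRdX]  L3: P0=M P1=I P2=I  mem[L3]=70
6. P2: load  L0  bus=[BusRd,Flush]  L0: P0=I P1=S P2=S  mem[L0]=58
7. P2: load  L1  bus=[BusRd,Flush]  L1: P0=S P1=I P2=S  mem[L1]=15
8. P2: load  L3  bus=[BusRd,Flush]  L3: P0=S P1=I P2=S  mem[L3]=18
9. P0: store L3 := 77  bus=[BusUpgr]  L3: P0=M P1=I P2=I  mem[L3]=18
10. P1: load  L2  bus=[BusRd]  L2: P0=I P1=E P2=I  mem[L2]=0
11. P2: store L1 := 87  bus=[BusUpgr]  L1: P0=I P1=I P2=M  mem[L1]=15
12. P0: store L3 := 56  bus=[-]  L3: P0=M P1=I P2=I  mem[L3]=18
13. P0: store L2 := 56  bus=[BusRdX]  L2: P0=M P1=I P2=I  mem[L2]=0
14. P0: store L1 := 75  bus=[BusRdX,Flush]  L1: P0=M P1=I P2=I  mem[L1]=87
15. P2: load  L0  bus=[-]  L0: P0=I P1=S P2=S  mem[L0]=58
16. P2: load  L2  bus=[BusRd,Flush]  L2: P0=S P1=I P2=S  mem[L2]=56
17. P0: load  L1  bus=[-]  L1: P0=M P1=I P2=I  mem[L1]=87
18. P0: load  L2  bus=[-]  L2: P0=S P1=I P2=S  mem[L2]=56
19. P2: store L2 := 95  bus=[BusUpgr]  L2: P0=I P1=I P2=M  mem[L2]=56
20. P2: load  L1  bus=[BusRd,Flush]  L1: P0=S P1=I P2=S  mem[L1]=75

state = S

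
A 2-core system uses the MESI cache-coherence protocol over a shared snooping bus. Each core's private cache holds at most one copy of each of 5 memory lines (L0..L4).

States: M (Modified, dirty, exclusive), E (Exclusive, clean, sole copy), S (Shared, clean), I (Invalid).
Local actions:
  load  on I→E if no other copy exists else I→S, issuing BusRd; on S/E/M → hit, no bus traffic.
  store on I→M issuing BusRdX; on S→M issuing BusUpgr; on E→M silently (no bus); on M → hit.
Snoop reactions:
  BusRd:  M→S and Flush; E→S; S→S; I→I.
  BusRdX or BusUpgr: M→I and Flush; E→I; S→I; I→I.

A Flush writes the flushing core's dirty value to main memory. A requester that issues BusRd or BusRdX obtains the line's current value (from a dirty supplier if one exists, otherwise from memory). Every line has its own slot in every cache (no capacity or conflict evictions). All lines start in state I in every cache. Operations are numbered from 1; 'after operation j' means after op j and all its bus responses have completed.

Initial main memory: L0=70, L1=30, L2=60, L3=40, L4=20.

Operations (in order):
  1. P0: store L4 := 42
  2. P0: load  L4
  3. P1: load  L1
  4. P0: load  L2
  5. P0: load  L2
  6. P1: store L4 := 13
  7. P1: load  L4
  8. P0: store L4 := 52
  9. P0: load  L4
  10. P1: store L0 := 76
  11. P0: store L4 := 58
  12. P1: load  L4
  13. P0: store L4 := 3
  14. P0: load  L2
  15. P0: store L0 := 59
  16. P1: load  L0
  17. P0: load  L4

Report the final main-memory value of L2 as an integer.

memory[L2] = 60

[1] P0: store L4 := 42 | P0:M(42), P1:I | bus: BusRdX
[2] P0: load  L4 | P0:M(42), P1:I | bus: none
[3] P1: load  L1 | P0:I, P1:E(30) | bus: BusRd
[4] P0: load  L2 | P0:E(60), P1:I | bus: BusRd
[5] P0: load  L2 | P0:E(60), P1:I | bus: none
[6] P1: store L4 := 13 | P0:I, P1:M(13) | bus: BusRdX,Flush
[7] P1: load  L4 | P0:I, P1:M(13) | bus: none
[8] P0: store L4 := 52 | P0:M(52), P1:I | bus: BusRdX,Flush
[9] P0: load  L4 | P0:M(52), P1:I | bus: none
[10] P1: store L0 := 76 | P0:I, P1:M(76) | bus: BusRdX
[11] P0: store L4 := 58 | P0:M(58), P1:I | bus: none
[12] P1: load  L4 | P0:S(58), P1:S(58) | bus: BusRd,Flush
[13] P0: store L4 := 3 | P0:M(3), P1:I | bus: BusUpgr
[14] P0: load  L2 | P0:E(60), P1:I | bus: none
[15] P0: store L0 := 59 | P0:M(59), P1:I | bus: BusRdX,Flush
[16] P1: load  L0 | P0:S(59), P1:S(59) | bus: BusRd,Flush
[17] P0: load  L4 | P0:M(3), P1:I | bus: none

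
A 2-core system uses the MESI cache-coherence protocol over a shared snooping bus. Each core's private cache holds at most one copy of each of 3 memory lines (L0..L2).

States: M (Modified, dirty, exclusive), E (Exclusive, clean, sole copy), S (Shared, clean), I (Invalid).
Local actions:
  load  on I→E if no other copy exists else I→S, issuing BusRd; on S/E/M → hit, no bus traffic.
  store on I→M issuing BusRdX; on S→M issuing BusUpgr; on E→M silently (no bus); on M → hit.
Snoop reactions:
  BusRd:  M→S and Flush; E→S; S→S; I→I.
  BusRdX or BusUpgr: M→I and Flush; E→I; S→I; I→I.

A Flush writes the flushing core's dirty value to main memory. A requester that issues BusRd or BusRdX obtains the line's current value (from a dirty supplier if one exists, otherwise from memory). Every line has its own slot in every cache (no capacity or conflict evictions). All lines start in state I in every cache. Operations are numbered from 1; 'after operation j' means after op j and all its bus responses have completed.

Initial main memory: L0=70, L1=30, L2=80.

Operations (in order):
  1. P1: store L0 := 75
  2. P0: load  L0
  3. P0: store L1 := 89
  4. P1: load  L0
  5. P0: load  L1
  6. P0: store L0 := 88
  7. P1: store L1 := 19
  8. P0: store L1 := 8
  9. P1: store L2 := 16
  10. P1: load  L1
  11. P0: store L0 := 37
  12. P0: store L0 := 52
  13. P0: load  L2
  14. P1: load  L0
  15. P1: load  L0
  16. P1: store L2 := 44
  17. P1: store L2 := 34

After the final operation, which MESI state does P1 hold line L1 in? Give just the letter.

state = S

[1] P1: store L0 := 75 | P0:I, P1:M(75) | bus: BusRdX
[2] P0: load  L0 | P0:S(75), P1:S(75) | bus: BusRd,Flush
[3] P0: store L1 := 89 | P0:M(89), P1:I | bus: BusRdX
[4] P1: load  L0 | P0:S(75), P1:S(75) | bus: none
[5] P0: load  L1 | P0:M(89), P1:I | bus: none
[6] P0: store L0 := 88 | P0:M(88), P1:I | bus: BusUpgr
[7] P1: store L1 := 19 | P0:I, P1:M(19) | bus: BusRdX,Flush
[8] P0: store L1 := 8 | P0:M(8), P1:I | bus: BusRdX,Flush
[9] P1: store L2 := 16 | P0:I, P1:M(16) | bus: BusRdX
[10] P1: load  L1 | P0:S(8), P1:S(8) | bus: BusRd,Flush
[11] P0: store L0 := 37 | P0:M(37), P1:I | bus: none
[12] P0: store L0 := 52 | P0:M(52), P1:I | bus: none
[13] P0: load  L2 | P0:S(16), P1:S(16) | bus: BusRd,Flush
[14] P1: load  L0 | P0:S(52), P1:S(52) | bus: BusRd,Flush
[15] P1: load  L0 | P0:S(52), P1:S(52) | bus: none
[16] P1: store L2 := 44 | P0:I, P1:M(44) | bus: BusUpgr
[17] P1: store L2 := 34 | P0:I, P1:M(34) | bus: none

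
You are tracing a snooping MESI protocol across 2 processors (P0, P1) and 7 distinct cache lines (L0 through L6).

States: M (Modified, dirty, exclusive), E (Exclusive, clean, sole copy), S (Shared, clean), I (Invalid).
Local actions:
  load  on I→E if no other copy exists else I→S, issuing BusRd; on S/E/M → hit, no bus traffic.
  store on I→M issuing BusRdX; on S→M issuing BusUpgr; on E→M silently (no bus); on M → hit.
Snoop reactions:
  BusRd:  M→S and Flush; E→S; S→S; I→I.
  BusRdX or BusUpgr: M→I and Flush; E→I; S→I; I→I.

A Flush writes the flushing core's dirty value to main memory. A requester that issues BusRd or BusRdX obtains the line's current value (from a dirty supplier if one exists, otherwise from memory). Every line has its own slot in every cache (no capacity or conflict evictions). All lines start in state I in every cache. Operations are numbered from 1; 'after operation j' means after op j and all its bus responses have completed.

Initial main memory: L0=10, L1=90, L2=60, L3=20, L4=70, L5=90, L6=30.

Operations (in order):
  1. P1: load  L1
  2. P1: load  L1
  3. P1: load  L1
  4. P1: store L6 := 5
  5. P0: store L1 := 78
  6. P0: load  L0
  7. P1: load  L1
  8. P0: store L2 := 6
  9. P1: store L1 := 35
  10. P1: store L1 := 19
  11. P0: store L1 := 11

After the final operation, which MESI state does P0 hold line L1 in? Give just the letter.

[1] P1: load  L1 | P0:I, P1:E(90) | bus: BusRd
[2] P1: load  L1 | P0:I, P1:E(90) | bus: none
[3] P1: load  L1 | P0:I, P1:E(90) | bus: none
[4] P1: store L6 := 5 | P0:I, P1:M(5) | bus: BusRdX
[5] P0: store L1 := 78 | P0:M(78), P1:I | bus: BusRdX
[6] P0: load  L0 | P0:E(10), P1:I | bus: BusRd
[7] P1: load  L1 | P0:S(78), P1:S(78) | bus: BusRd,Flush
[8] P0: store L2 := 6 | P0:M(6), P1:I | bus: BusRdX
[9] P1: store L1 := 35 | P0:I, P1:M(35) | bus: BusUpgr
[10] P1: store L1 := 19 | P0:I, P1:M(19) | bus: none
[11] P0: store L1 := 11 | P0:M(11), P1:I | bus: BusRdX,Flush

state = M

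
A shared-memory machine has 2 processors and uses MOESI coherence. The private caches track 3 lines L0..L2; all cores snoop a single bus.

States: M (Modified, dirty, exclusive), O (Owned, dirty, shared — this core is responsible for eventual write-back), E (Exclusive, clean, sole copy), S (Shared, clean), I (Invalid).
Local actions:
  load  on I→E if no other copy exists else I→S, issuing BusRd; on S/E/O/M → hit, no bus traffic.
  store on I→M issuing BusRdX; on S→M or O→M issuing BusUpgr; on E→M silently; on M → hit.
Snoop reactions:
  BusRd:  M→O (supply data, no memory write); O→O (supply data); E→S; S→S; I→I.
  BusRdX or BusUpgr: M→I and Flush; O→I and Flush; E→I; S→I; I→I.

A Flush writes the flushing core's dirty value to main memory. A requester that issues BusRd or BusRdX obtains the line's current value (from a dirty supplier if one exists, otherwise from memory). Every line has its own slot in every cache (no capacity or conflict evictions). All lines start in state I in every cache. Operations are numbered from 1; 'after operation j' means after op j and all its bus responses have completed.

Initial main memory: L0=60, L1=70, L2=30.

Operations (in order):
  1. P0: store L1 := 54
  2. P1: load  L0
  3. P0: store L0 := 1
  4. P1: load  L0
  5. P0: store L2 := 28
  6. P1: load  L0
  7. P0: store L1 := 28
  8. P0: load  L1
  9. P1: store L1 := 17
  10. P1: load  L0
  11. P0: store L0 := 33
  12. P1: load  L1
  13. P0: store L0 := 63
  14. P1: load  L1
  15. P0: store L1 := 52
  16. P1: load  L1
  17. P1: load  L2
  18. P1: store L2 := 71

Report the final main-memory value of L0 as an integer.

step 1: P0: store L1 := 54  ⟶  MI  (L1)  txn=BusRdX  M[L1]=70
step 2: P1: load  L0  ⟶  IE  (L0)  txn=BusRd  M[L0]=60
step 3: P0: store L0 := 1  ⟶  MI  (L0)  txn=BusRdX  M[L0]=60
step 4: P1: load  L0  ⟶  OS  (L0)  txn=BusRd  M[L0]=60
step 5: P0: store L2 := 28  ⟶  MI  (L2)  txn=BusRdX  M[L2]=30
step 6: P1: load  L0  ⟶  OS  (L0)  txn=∅  M[L0]=60
step 7: P0: store L1 := 28  ⟶  MI  (L1)  txn=∅  M[L1]=70
step 8: P0: load  L1  ⟶  MI  (L1)  txn=∅  M[L1]=70
step 9: P1: store L1 := 17  ⟶  IM  (L1)  txn=BusRdX+Flush  M[L1]=28
step 10: P1: load  L0  ⟶  OS  (L0)  txn=∅  M[L0]=60
step 11: P0: store L0 := 33  ⟶  MI  (L0)  txn=BusUpgr  M[L0]=60
step 12: P1: load  L1  ⟶  IM  (L1)  txn=∅  M[L1]=28
step 13: P0: store L0 := 63  ⟶  MI  (L0)  txn=∅  M[L0]=60
step 14: P1: load  L1  ⟶  IM  (L1)  txn=∅  M[L1]=28
step 15: P0: store L1 := 52  ⟶  MI  (L1)  txn=BusRdX+Flush  M[L1]=17
step 16: P1: load  L1  ⟶  OS  (L1)  txn=BusRd  M[L1]=17
step 17: P1: load  L2  ⟶  OS  (L2)  txn=BusRd  M[L2]=30
step 18: P1: store L2 := 71  ⟶  IM  (L2)  txn=BusUpgr+Flush  M[L2]=28

memory[L0] = 60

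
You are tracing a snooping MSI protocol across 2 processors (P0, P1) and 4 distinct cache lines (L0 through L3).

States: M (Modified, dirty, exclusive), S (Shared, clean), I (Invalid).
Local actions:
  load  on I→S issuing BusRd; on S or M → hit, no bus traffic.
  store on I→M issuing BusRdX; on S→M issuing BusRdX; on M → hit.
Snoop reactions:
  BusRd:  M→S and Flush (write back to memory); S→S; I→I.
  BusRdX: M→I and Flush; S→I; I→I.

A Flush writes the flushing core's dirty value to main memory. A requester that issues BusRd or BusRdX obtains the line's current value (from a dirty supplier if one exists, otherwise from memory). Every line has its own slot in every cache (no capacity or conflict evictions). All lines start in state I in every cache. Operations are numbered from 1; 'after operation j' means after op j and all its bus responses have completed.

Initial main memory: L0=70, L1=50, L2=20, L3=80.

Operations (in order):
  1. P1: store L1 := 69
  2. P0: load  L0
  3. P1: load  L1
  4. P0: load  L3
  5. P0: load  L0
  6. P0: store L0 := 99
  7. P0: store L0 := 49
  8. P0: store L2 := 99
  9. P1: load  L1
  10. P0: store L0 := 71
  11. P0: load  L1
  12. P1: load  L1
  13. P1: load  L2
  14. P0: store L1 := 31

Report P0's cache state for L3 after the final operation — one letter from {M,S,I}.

state = S

[1] P1: store L1 := 69 | P0:I, P1:M(69) | bus: BusRdX
[2] P0: load  L0 | P0:S(70), P1:I | bus: BusRd
[3] P1: load  L1 | P0:I, P1:M(69) | bus: none
[4] P0: load  L3 | P0:S(80), P1:I | bus: BusRd
[5] P0: load  L0 | P0:S(70), P1:I | bus: none
[6] P0: store L0 := 99 | P0:M(99), P1:I | bus: BusRdX
[7] P0: store L0 := 49 | P0:M(49), P1:I | bus: none
[8] P0: store L2 := 99 | P0:M(99), P1:I | bus: BusRdX
[9] P1: load  L1 | P0:I, P1:M(69) | bus: none
[10] P0: store L0 := 71 | P0:M(71), P1:I | bus: none
[11] P0: load  L1 | P0:S(69), P1:S(69) | bus: BusRd,Flush
[12] P1: load  L1 | P0:S(69), P1:S(69) | bus: none
[13] P1: load  L2 | P0:S(99), P1:S(99) | bus: BusRd,Flush
[14] P0: store L1 := 31 | P0:M(31), P1:I | bus: BusRdX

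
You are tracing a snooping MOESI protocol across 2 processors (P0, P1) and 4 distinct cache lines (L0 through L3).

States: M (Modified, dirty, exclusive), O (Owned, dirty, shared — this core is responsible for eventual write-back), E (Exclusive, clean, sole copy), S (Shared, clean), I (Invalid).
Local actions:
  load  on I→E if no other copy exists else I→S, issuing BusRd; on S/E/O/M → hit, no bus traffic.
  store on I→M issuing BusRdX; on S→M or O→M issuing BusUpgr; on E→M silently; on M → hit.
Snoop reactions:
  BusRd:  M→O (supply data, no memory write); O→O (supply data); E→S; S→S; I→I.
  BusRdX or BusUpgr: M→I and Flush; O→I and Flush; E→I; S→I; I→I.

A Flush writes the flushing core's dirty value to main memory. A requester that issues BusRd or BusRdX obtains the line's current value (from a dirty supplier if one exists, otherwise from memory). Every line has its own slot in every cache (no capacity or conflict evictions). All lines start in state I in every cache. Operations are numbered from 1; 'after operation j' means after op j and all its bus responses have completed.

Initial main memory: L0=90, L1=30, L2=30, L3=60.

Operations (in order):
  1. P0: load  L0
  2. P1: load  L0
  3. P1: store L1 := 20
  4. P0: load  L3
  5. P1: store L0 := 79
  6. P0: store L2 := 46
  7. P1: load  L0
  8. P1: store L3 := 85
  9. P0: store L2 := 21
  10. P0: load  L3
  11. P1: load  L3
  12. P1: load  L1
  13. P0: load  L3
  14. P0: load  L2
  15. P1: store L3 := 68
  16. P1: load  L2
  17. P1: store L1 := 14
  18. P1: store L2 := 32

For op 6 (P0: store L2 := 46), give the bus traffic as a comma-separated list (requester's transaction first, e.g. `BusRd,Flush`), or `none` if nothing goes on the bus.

step 1: P0: load  L0  ⟶  EI  (L0)  txn=BusRd  M[L0]=90
step 2: P1: load  L0  ⟶  SS  (L0)  txn=BusRd  M[L0]=90
step 3: P1: store L1 := 20  ⟶  IM  (L1)  txn=BusRdX  M[L1]=30
step 4: P0: load  L3  ⟶  EI  (L3)  txn=BusRd  M[L3]=60
step 5: P1: store L0 := 79  ⟶  IM  (L0)  txn=BusUpgr  M[L0]=90
step 6: P0: store L2 := 46  ⟶  MI  (L2)  txn=BusRdX  M[L2]=30
step 7: P1: load  L0  ⟶  IM  (L0)  txn=∅  M[L0]=90
step 8: P1: store L3 := 85  ⟶  IM  (L3)  txn=BusRdX  M[L3]=60
step 9: P0: store L2 := 21  ⟶  MI  (L2)  txn=∅  M[L2]=30
step 10: P0: load  L3  ⟶  SO  (L3)  txn=BusRd  M[L3]=60
step 11: P1: load  L3  ⟶  SO  (L3)  txn=∅  M[L3]=60
step 12: P1: load  L1  ⟶  IM  (L1)  txn=∅  M[L1]=30
step 13: P0: load  L3  ⟶  SO  (L3)  txn=∅  M[L3]=60
step 14: P0: load  L2  ⟶  MI  (L2)  txn=∅  M[L2]=30
step 15: P1: store L3 := 68  ⟶  IM  (L3)  txn=BusUpgr  M[L3]=60
step 16: P1: load  L2  ⟶  OS  (L2)  txn=BusRd  M[L2]=30
step 17: P1: store L1 := 14  ⟶  IM  (L1)  txn=∅  M[L1]=30
step 18: P1: store L2 := 32  ⟶  IM  (L2)  txn=BusUpgr+Flush  M[L2]=21

bus = BusRdX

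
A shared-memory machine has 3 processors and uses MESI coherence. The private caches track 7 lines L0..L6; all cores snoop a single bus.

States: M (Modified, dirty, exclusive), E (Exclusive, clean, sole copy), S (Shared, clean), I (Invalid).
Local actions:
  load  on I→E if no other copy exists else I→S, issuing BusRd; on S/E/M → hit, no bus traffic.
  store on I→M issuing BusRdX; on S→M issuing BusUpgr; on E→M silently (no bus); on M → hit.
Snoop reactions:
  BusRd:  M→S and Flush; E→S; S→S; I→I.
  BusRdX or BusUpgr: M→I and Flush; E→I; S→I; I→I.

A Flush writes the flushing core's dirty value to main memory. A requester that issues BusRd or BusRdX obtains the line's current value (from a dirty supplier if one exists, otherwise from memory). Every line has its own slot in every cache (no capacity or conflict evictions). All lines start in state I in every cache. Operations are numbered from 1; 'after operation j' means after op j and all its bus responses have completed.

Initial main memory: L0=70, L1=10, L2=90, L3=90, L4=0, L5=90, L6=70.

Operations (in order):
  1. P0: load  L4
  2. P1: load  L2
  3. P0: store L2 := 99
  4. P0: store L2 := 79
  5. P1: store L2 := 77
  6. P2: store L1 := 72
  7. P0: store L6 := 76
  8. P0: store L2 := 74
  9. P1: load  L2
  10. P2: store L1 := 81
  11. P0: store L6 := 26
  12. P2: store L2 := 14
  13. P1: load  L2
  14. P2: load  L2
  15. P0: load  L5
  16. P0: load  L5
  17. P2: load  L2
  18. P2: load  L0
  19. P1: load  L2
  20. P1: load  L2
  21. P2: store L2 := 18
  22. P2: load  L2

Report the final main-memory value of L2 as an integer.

[1] P0: load  L4 | P0:E(0), P1:I, P2:I | bus: BusRd
[2] P1: load  L2 | P0:I, P1:E(90), P2:I | bus: BusRd
[3] P0: store L2 := 99 | P0:M(99), P1:I, P2:I | bus: BusRdX
[4] P0: store L2 := 79 | P0:M(79), P1:I, P2:I | bus: none
[5] P1: store L2 := 77 | P0:I, P1:M(77), P2:I | bus: BusRdX,Flush
[6] P2: store L1 := 72 | P0:I, P1:I, P2:M(72) | bus: BusRdX
[7] P0: store L6 := 76 | P0:M(76), P1:I, P2:I | bus: BusRdX
[8] P0: store L2 := 74 | P0:M(74), P1:I, P2:I | bus: BusRdX,Flush
[9] P1: load  L2 | P0:S(74), P1:S(74), P2:I | bus: BusRd,Flush
[10] P2: store L1 := 81 | P0:I, P1:I, P2:M(81) | bus: none
[11] P0: store L6 := 26 | P0:M(26), P1:I, P2:I | bus: none
[12] P2: store L2 := 14 | P0:I, P1:I, P2:M(14) | bus: BusRdX
[13] P1: load  L2 | P0:I, P1:S(14), P2:S(14) | bus: BusRd,Flush
[14] P2: load  L2 | P0:I, P1:S(14), P2:S(14) | bus: none
[15] P0: load  L5 | P0:E(90), P1:I, P2:I | bus: BusRd
[16] P0: load  L5 | P0:E(90), P1:I, P2:I | bus: none
[17] P2: load  L2 | P0:I, P1:S(14), P2:S(14) | bus: none
[18] P2: load  L0 | P0:I, P1:I, P2:E(70) | bus: BusRd
[19] P1: load  L2 | P0:I, P1:S(14), P2:S(14) | bus: none
[20] P1: load  L2 | P0:I, P1:S(14), P2:S(14) | bus: none
[21] P2: store L2 := 18 | P0:I, P1:I, P2:M(18) | bus: BusUpgr
[22] P2: load  L2 | P0:I, P1:I, P2:M(18) | bus: none

memory[L2] = 14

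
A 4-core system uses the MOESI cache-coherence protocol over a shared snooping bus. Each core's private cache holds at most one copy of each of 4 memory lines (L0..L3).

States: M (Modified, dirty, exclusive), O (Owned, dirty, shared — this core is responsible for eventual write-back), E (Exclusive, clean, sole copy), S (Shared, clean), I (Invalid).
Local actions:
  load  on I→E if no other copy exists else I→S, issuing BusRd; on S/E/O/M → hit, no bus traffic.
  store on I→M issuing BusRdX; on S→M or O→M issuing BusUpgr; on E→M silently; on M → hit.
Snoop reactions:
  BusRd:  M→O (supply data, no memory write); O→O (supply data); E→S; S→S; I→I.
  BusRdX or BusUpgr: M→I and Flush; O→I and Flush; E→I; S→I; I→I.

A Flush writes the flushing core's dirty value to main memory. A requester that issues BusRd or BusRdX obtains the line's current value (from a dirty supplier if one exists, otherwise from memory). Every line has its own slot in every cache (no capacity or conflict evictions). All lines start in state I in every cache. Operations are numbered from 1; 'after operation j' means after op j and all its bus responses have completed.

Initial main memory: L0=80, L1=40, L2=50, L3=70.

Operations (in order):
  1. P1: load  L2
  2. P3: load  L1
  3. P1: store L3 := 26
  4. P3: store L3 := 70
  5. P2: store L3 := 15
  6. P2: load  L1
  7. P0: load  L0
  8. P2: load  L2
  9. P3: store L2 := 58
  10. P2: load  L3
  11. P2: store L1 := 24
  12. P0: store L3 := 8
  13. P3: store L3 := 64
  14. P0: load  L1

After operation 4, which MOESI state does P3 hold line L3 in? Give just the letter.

state = M

step 1: P1: load  L2  ⟶  IEII  (L2)  txn=BusRd  M[L2]=50
step 2: P3: load  L1  ⟶  IIIE  (L1)  txn=BusRd  M[L1]=40
step 3: P1: store L3 := 26  ⟶  IMII  (L3)  txn=BusRdX  M[L3]=70
step 4: P3: store L3 := 70  ⟶  IIIM  (L3)  txn=BusRdX+Flush  M[L3]=26
step 5: P2: store L3 := 15  ⟶  IIMI  (L3)  txn=BusRdX+Flush  M[L3]=70
step 6: P2: load  L1  ⟶  IISS  (L1)  txn=BusRd  M[L1]=40
step 7: P0: load  L0  ⟶  EIII  (L0)  txn=BusRd  M[L0]=80
step 8: P2: load  L2  ⟶  ISSI  (L2)  txn=BusRd  M[L2]=50
step 9: P3: store L2 := 58  ⟶  IIIM  (L2)  txn=BusRdX  M[L2]=50
step 10: P2: load  L3  ⟶  IIMI  (L3)  txn=∅  M[L3]=70
step 11: P2: store L1 := 24  ⟶  IIMI  (L1)  txn=BusUpgr  M[L1]=40
step 12: P0: store L3 := 8  ⟶  MIII  (L3)  txn=BusRdX+Flush  M[L3]=15
step 13: P3: store L3 := 64  ⟶  IIIM  (L3)  txn=BusRdX+Flush  M[L3]=8
step 14: P0: load  L1  ⟶  SIOI  (L1)  txn=BusRd  M[L1]=40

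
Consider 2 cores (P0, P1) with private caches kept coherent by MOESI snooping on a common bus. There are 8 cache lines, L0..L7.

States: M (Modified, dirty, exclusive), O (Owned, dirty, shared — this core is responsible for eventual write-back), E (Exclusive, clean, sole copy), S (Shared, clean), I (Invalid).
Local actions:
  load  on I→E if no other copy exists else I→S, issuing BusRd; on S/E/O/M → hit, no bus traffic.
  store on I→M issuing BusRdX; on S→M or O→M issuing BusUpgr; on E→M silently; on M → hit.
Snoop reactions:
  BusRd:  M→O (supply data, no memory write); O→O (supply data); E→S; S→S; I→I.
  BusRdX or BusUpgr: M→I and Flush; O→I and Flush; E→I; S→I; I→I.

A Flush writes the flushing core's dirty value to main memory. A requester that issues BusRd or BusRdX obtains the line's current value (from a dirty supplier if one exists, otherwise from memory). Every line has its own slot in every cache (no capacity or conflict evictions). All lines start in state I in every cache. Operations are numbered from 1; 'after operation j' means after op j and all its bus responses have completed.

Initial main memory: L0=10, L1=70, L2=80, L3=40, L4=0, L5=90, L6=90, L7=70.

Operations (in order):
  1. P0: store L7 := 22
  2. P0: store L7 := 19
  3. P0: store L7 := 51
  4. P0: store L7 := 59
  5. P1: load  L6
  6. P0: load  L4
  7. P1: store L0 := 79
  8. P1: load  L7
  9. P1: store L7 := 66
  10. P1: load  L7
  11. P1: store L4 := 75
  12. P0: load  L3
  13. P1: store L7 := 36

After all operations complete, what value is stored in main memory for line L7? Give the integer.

step 1: P0: store L7 := 22  ⟶  MI  (L7)  txn=BusRdX  M[L7]=70
step 2: P0: store L7 := 19  ⟶  MI  (L7)  txn=∅  M[L7]=70
step 3: P0: store L7 := 51  ⟶  MI  (L7)  txn=∅  M[L7]=70
step 4: P0: store L7 := 59  ⟶  MI  (L7)  txn=∅  M[L7]=70
step 5: P1: load  L6  ⟶  IE  (L6)  txn=BusRd  M[L6]=90
step 6: P0: load  L4  ⟶  EI  (L4)  txn=BusRd  M[L4]=0
step 7: P1: store L0 := 79  ⟶  IM  (L0)  txn=BusRdX  M[L0]=10
step 8: P1: load  L7  ⟶  OS  (L7)  txn=BusRd  M[L7]=70
step 9: P1: store L7 := 66  ⟶  IM  (L7)  txn=BusUpgr+Flush  M[L7]=59
step 10: P1: load  L7  ⟶  IM  (L7)  txn=∅  M[L7]=59
step 11: P1: store L4 := 75  ⟶  IM  (L4)  txn=BusRdX  M[L4]=0
step 12: P0: load  L3  ⟶  EI  (L3)  txn=BusRd  M[L3]=40
step 13: P1: store L7 := 36  ⟶  IM  (L7)  txn=∅  M[L7]=59

memory[L7] = 59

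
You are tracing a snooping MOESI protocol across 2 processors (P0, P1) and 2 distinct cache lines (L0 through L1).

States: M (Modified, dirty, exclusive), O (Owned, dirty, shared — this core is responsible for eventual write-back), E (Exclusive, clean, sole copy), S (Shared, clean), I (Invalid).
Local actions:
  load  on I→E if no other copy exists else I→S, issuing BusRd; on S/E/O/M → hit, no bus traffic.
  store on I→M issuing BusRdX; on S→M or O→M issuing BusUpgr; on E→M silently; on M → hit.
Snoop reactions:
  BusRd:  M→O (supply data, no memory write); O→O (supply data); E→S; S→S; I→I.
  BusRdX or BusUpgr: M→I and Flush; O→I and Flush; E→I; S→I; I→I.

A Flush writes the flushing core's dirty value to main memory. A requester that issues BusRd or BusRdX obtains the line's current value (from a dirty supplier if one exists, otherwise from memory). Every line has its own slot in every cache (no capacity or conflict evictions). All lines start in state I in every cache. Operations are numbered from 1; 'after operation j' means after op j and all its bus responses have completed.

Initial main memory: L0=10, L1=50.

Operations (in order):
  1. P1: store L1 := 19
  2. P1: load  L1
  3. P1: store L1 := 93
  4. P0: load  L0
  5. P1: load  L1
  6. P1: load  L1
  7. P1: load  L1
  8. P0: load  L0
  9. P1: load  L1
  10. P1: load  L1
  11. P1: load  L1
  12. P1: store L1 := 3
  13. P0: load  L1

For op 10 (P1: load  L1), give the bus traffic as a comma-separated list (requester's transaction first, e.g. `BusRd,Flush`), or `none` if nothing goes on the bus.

bus = none

[1] P1: store L1 := 19 | P0:I, P1:M(19) | bus: BusRdX
[2] P1: load  L1 | P0:I, P1:M(19) | bus: none
[3] P1: store L1 := 93 | P0:I, P1:M(93) | bus: none
[4] P0: load  L0 | P0:E(10), P1:I | bus: BusRd
[5] P1: load  L1 | P0:I, P1:M(93) | bus: none
[6] P1: load  L1 | P0:I, P1:M(93) | bus: none
[7] P1: load  L1 | P0:I, P1:M(93) | bus: none
[8] P0: load  L0 | P0:E(10), P1:I | bus: none
[9] P1: load  L1 | P0:I, P1:M(93) | bus: none
[10] P1: load  L1 | P0:I, P1:M(93) | bus: none
[11] P1: load  L1 | P0:I, P1:M(93) | bus: none
[12] P1: store L1 := 3 | P0:I, P1:M(3) | bus: none
[13] P0: load  L1 | P0:S(3), P1:O(3) | bus: BusRd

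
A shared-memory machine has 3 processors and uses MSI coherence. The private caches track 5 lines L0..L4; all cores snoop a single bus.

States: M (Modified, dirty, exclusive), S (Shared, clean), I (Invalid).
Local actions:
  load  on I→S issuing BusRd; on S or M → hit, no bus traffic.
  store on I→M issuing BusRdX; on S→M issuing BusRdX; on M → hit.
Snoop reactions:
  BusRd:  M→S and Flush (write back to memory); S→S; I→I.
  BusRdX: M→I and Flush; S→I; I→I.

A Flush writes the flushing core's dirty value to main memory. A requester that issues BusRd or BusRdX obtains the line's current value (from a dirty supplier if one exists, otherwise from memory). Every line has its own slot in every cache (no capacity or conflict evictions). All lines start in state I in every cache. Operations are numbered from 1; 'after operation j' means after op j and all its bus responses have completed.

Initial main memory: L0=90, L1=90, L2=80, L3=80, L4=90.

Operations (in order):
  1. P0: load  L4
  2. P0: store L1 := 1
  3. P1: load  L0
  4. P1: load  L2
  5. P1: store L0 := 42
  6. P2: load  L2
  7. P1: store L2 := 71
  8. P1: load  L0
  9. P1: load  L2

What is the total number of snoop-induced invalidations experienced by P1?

1. P0: load  L4  bus=[BusRd]  L4: P0=S P1=I P2=I  mem[L4]=90
2. P0: store L1 := 1  bus=[BusRdX]  L1: P0=M P1=I P2=I  mem[L1]=90
3. P1: load  L0  bus=[BusRd]  L0: P0=I P1=S P2=I  mem[L0]=90
4. P1: load  L2  bus=[BusRd]  L2: P0=I P1=S P2=I  mem[L2]=80
5. P1: store L0 := 42  bus=[BusRdX]  L0: P0=I P1=M P2=I  mem[L0]=90
6. P2: load  L2  bus=[BusRd]  L2: P0=I P1=S P2=S  mem[L2]=80
7. P1: store L2 := 71  bus=[BusRdX]  L2: P0=I P1=M P2=I  mem[L2]=80
8. P1: load  L0  bus=[-]  L0: P0=I P1=M P2=I  mem[L0]=90
9. P1: load  L2  bus=[-]  L2: P0=I P1=M P2=I  mem[L2]=80

invalidations = 0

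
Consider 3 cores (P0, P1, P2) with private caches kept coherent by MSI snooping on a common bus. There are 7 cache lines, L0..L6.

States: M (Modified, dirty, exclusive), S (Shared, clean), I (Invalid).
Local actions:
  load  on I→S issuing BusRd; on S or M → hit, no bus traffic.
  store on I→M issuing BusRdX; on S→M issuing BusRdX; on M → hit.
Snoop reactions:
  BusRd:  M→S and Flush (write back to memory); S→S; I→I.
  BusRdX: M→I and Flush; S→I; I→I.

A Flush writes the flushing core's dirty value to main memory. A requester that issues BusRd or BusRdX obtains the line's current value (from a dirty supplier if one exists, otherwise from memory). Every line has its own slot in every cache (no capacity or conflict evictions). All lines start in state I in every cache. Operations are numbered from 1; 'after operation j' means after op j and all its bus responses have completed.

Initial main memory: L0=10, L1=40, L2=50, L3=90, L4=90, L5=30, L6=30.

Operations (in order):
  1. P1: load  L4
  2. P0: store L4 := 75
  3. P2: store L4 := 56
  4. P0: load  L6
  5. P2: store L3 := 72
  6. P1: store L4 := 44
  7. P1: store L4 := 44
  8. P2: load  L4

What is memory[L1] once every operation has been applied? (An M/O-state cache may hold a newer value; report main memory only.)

memory[L1] = 40

  op1 P1: load  L4 → I/S/I on L4; bus BusRd; mem=90
  op2 P0: store L4 := 75 → M/I/I on L4; bus BusRdX; mem=90
  op3 P2: store L4 := 56 → I/I/M on L4; bus BusRdX Flush; mem=75
  op4 P0: load  L6 → S/I/I on L6; bus BusRd; mem=30
  op5 P2: store L3 := 72 → I/I/M on L3; bus BusRdX; mem=90
  op6 P1: store L4 := 44 → I/M/I on L4; bus BusRdX Flush; mem=56
  op7 P1: store L4 := 44 → I/M/I on L4; bus (none); mem=56
  op8 P2: load  L4 → I/S/S on L4; bus BusRd Flush; mem=44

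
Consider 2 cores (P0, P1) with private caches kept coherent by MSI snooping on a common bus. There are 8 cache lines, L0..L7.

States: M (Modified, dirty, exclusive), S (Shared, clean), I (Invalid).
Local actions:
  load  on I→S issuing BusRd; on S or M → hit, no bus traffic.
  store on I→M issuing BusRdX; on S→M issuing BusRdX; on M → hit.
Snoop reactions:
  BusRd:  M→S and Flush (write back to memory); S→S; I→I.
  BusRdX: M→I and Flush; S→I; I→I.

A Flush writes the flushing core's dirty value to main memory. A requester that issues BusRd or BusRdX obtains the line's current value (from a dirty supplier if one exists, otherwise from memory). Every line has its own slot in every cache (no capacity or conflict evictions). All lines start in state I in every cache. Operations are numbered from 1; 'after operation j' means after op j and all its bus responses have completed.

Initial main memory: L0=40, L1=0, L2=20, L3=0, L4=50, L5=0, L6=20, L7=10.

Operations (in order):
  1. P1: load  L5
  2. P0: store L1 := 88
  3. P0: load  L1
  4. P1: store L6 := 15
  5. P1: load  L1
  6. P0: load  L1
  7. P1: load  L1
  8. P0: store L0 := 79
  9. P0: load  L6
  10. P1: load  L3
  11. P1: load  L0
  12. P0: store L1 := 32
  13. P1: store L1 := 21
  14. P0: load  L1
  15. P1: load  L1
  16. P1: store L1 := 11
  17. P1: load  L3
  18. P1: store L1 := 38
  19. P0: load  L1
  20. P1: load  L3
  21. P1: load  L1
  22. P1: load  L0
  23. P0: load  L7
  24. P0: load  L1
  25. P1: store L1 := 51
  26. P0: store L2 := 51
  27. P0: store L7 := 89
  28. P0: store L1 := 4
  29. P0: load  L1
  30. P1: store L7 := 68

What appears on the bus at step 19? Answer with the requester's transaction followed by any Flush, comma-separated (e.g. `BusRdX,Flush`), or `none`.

1. P1: load  L5  bus=[BusRd]  L5: P0=I P1=S  mem[L5]=0
2. P0: store L1 := 88  bus=[BusRdX]  L1: P0=M P1=I  mem[L1]=0
3. P0: load  L1  bus=[-]  L1: P0=M P1=I  mem[L1]=0
4. P1: store L6 := 15  bus=[BusRdX]  L6: P0=I P1=M  mem[L6]=20
5. P1: load  L1  bus=[BusRd,Flush]  L1: P0=S P1=S  mem[L1]=88
6. P0: load  L1  bus=[-]  L1: P0=S P1=S  mem[L1]=88
7. P1: load  L1  bus=[-]  L1: P0=S P1=S  mem[L1]=88
8. P0: store L0 := 79  bus=[BusRdX]  L0: P0=M P1=I  mem[L0]=40
9. P0: load  L6  bus=[BusRd,Flush]  L6: P0=S P1=S  mem[L6]=15
10. P1: load  L3  bus=[BusRd]  L3: P0=I P1=S  mem[L3]=0
11. P1: load  L0  bus=[BusRd,Flush]  L0: P0=S P1=S  mem[L0]=79
12. P0: store L1 := 32  bus=[BusRdX]  L1: P0=M P1=I  mem[L1]=88
13. P1: store L1 := 21  bus=[BusRdX,Flush]  L1: P0=I P1=M  mem[L1]=32
14. P0: load  L1  bus=[BusRd,Flush]  L1: P0=S P1=S  mem[L1]=21
15. P1: load  L1  bus=[-]  L1: P0=S P1=S  mem[L1]=21
16. P1: store L1 := 11  bus=[BusRdX]  L1: P0=I P1=M  mem[L1]=21
17. P1: load  L3  bus=[-]  L3: P0=I P1=S  mem[L3]=0
18. P1: store L1 := 38  bus=[-]  L1: P0=I P1=M  mem[L1]=21
19. P0: load  L1  bus=[BusRd,Flush]  L1: P0=S P1=S  mem[L1]=38
20. P1: load  L3  bus=[-]  L3: P0=I P1=S  mem[L3]=0
21. P1: load  L1  bus=[-]  L1: P0=S P1=S  mem[L1]=38
22. P1: load  L0  bus=[-]  L0: P0=S P1=S  mem[L0]=79
23. P0: load  L7  bus=[BusRd]  L7: P0=S P1=I  mem[L7]=10
24. P0: load  L1  bus=[-]  L1: P0=S P1=S  mem[L1]=38
25. P1: store L1 := 51  bus=[BusRdX]  L1: P0=I P1=M  mem[L1]=38
26. P0: store L2 := 51  bus=[BusRdX]  L2: P0=M P1=I  mem[L2]=20
27. P0: store L7 := 89  bus=[BusRdX]  L7: P0=M P1=I  mem[L7]=10
28. P0: store L1 := 4  bus=[BusRdX,Flush]  L1: P0=M P1=I  mem[L1]=51
29. P0: load  L1  bus=[-]  L1: P0=M P1=I  mem[L1]=51
30. P1: store L7 := 68  bus=[BusRdX,Flush]  L7: P0=I P1=M  mem[L7]=89

bus = BusRd,Flush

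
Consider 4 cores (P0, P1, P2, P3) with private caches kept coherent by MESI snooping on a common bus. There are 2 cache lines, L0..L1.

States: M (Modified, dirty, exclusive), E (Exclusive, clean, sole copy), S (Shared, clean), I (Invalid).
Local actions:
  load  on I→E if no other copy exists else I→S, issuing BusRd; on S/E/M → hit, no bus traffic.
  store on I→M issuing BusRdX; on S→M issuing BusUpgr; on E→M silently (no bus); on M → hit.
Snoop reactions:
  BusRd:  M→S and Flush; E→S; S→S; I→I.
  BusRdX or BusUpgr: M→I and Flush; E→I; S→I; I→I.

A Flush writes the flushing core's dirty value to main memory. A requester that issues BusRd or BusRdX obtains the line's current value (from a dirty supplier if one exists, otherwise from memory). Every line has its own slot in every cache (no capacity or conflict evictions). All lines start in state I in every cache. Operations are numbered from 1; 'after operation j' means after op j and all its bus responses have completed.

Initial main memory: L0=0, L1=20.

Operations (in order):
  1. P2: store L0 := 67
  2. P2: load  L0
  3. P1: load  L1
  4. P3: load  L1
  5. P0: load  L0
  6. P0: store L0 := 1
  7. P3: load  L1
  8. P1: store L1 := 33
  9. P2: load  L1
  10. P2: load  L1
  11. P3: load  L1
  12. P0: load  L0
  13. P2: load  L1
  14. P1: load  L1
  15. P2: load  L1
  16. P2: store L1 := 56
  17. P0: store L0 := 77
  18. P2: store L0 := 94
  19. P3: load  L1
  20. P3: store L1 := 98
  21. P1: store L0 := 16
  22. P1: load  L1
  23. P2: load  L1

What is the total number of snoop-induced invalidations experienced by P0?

  op1 P2: store L0 := 67 → I/I/M/I on L0; bus BusRdX; mem=0
  op2 P2: load  L0 → I/I/M/I on L0; bus (none); mem=0
  op3 P1: load  L1 → I/E/I/I on L1; bus BusRd; mem=20
  op4 P3: load  L1 → I/S/I/S on L1; bus BusRd; mem=20
  op5 P0: load  L0 → S/I/S/I on L0; bus BusRd Flush; mem=67
  op6 P0: store L0 := 1 → M/I/I/I on L0; bus BusUpgr; mem=67
  op7 P3: load  L1 → I/S/I/S on L1; bus (none); mem=20
  op8 P1: store L1 := 33 → I/M/I/I on L1; bus BusUpgr; mem=20
  op9 P2: load  L1 → I/S/S/I on L1; bus BusRd Flush; mem=33
  op10 P2: load  L1 → I/S/S/I on L1; bus (none); mem=33
  op11 P3: load  L1 → I/S/S/S on L1; bus BusRd; mem=33
  op12 P0: load  L0 → M/I/I/I on L0; bus (none); mem=67
  op13 P2: load  L1 → I/S/S/S on L1; bus (none); mem=33
  op14 P1: load  L1 → I/S/S/S on L1; bus (none); mem=33
  op15 P2: load  L1 → I/S/S/S on L1; bus (none); mem=33
  op16 P2: store L1 := 56 → I/I/M/I on L1; bus BusUpgr; mem=33
  op17 P0: store L0 := 77 → M/I/I/I on L0; bus (none); mem=67
  op18 P2: store L0 := 94 → I/I/M/I on L0; bus BusRdX Flush; mem=77
  op19 P3: load  L1 → I/I/S/S on L1; bus BusRd Flush; mem=56
  op20 P3: store L1 := 98 → I/I/I/M on L1; bus BusUpgr; mem=56
  op21 P1: store L0 := 16 → I/M/I/I on L0; bus BusRdX Flush; mem=94
  op22 P1: load  L1 → I/S/I/S on L1; bus BusRd Flush; mem=98
  op23 P2: load  L1 → I/S/S/S on L1; bus BusRd; mem=98

invalidations = 1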